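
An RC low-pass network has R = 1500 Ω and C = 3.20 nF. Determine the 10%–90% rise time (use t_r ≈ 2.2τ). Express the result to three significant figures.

t_r ≈ 0.0000106 s

τ = RC = 1500 × 3.20 nF = 0.00000480 s.
t_r ≈ 2.2τ = 0.0000106 s.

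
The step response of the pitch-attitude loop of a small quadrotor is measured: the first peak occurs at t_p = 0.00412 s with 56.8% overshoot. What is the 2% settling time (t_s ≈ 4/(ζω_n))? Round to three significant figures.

From the overshoot, ζ = −ln(OS)/√(π²+ln²(OS)) = 0.177.
From t_p = π/ω_d, ω_d = π/0.00412 = 763 rad/s, so ω_n = ω_d/√(1−ζ²) = 775 rad/s.
t_s ≈ 4/(ζω_n) = 4/(0.177·775) = 0.0291 s.

t_s ≈ 0.0291 s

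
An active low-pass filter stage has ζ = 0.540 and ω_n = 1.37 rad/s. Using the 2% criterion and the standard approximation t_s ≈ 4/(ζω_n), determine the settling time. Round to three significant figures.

t_s ≈ 4/(ζω_n) = 4/(0.540 × 1.37) = 5.41 s.

t_s ≈ 5.41 s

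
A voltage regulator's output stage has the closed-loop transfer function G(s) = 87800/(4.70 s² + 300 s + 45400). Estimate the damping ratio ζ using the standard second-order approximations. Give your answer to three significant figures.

Dividing through by 4.70: denominator becomes s² + 63.83 s + 9660.
So ω_n = √9660 = 98.3 rad/s and ζ = 63.83/(2·98.3) = 0.325.

ζ ≈ 0.325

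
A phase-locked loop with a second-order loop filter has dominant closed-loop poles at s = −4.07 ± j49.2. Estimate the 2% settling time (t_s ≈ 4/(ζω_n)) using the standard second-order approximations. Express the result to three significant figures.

For poles at −σ ± jω_d, ζω_n = σ = 4.07, so t_s ≈ 4/σ = 0.983 s.

t_s ≈ 0.983 s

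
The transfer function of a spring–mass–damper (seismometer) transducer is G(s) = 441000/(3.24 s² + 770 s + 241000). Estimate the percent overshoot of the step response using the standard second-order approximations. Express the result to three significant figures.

%OS ≈ 21.9%

Dividing through by 3.24: denominator becomes s² + 237.7 s + 74380.
So ω_n = √74380 = 273 rad/s and ζ = 237.7/(2·273) = 0.436.
%OS = 100·exp(−πζ/√(1−ζ²)) = 21.9%.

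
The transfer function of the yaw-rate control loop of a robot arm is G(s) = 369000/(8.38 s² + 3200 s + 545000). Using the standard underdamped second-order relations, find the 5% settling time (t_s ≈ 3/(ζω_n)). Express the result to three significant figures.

Dividing through by 8.38: denominator becomes s² + 381.9 s + 65040.
So ω_n = √65040 = 255 rad/s and ζ = 381.9/(2·255) = 0.749.
t_s ≈ 3/(ζω_n) = 0.0157 s.

t_s ≈ 0.0157 s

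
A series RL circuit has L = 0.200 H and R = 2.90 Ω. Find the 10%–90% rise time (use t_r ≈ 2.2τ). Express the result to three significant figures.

t_r ≈ 0.152 s

τ = L/R = 0.200/2.90 = 0.0690 s.
t_r ≈ 2.2τ = 0.152 s.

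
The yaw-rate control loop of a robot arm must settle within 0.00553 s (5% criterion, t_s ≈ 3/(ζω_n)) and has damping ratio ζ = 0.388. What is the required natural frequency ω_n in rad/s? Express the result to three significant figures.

ω_n ≈ 1400 rad/s

Rearranging t_s ≈ 3/(ζω_n) gives ω_n = 3/(ζ·t_s) = 3/(0.388 × 0.00553) = 1400 rad/s.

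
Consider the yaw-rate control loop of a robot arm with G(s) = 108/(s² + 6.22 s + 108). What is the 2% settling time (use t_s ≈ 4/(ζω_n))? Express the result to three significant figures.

t_s ≈ 1.29 s

Comparing the denominator to s² + 2ζω_n s + ω_n²: ω_n = √108 = 10.4 rad/s, and 2ζω_n = 6.22 so ζ = 6.22/(2·10.4) = 0.299.
t_s ≈ 4/(ζω_n) = 4/(0.299·10.4) = 1.29 s.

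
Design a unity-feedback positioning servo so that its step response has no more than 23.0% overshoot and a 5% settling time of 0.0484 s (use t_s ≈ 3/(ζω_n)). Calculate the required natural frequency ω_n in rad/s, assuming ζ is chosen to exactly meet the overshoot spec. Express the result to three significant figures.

Inverting the overshoot relation: ζ = |ln 0.230|/√(π² + ln²0.230) = 0.424.
From t_s ≈ 3/(ζω_n): ω_n = 3/(ζ·t_s) = 3/(0.424·0.0484) = 146 rad/s.

ω_n ≈ 146 rad/s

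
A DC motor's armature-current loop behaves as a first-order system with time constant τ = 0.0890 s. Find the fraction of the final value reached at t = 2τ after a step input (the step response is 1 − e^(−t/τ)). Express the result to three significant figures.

y(t)/y_∞ = 1 − e^(−t/τ) = 1 − e^(−2) = 1 − e^(−2.00) = 0.865.

y/y_∞ ≈ 0.865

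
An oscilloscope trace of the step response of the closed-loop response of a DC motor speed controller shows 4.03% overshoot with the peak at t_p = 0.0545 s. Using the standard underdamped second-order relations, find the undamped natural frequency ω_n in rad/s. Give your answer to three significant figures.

From the overshoot, ζ = −ln(OS)/√(π²+ln²(OS)) = 0.715.
t_p = π/ω_d ⇒ ω_d = 57.6 rad/s; then ω_n = ω_d/√(1−ζ²) = 82.4 rad/s.

ω_n ≈ 82.4 rad/s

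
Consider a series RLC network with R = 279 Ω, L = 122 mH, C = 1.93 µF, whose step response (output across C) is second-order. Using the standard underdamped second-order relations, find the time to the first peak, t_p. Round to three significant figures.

t_p ≈ 0.00183 s

For a series RLC circuit (capacitor voltage as output), ω_n = 1/√(LC) = 1/√(122 mH · 1.93 µF) = 2060 rad/s.
ζ = (R/2)·√(C/L) = (279/2)·√(1.93 µF/122 mH) = 0.555.
The damped frequency ω_d = ω_n√(1−ζ²) = 1710 rad/s. t_p = π/ω_d = 0.00183 s.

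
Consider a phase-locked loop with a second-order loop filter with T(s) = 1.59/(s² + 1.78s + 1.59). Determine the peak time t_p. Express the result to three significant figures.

t_p ≈ 3.52 s

ω_n = √1.59 = 1.26 rad/s; ζ = 1.78/(2·1.26) = 0.706.
The damped frequency ω_d = ω_n√(1−ζ²) = 0.893 rad/s. Then t_p = π/ω_d = 3.52 s.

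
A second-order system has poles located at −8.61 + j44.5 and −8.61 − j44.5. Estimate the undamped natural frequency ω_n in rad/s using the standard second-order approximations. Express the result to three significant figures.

ω_n ≈ 45.3 rad/s

With σ = 8.61, ω_d = 44.5: ω_n = √(σ²+ω_d²) = 45.3 rad/s, ζ = σ/ω_n = 0.190.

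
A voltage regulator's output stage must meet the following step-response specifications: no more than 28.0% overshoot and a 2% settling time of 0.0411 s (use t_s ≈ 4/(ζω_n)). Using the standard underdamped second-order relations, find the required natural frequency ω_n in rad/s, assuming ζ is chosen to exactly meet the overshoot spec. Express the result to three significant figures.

ζ = −ln(OS)/√(π² + (ln OS)²). With OS = 0.280, ln OS = −1.273 and ζ = 1.273/3.390 = 0.376.
Then ω_n = 4/(ζ t_s) = 4/(0.376 × 0.0411) = 259 rad/s.

ω_n ≈ 259 rad/s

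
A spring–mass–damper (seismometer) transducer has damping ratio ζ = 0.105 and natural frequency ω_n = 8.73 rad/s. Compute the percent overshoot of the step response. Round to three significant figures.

%OS ≈ 71.8%

For an underdamped second-order system, %OS = 100·exp(−πζ/√(1−ζ²)).
πζ/√(1−ζ²) = π·0.105/√(1−0.0110) = 0.3317, so %OS = 100·e^(−0.3317) = 71.8%.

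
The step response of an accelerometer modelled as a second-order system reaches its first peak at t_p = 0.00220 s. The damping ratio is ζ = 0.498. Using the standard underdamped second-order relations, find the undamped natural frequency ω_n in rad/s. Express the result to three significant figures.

ω_n ≈ 1650 rad/s

Peak time t_p = π/ω_d, so ω_d = π/t_p = π/0.00220 = 1430 rad/s.
ω_n = ω_d/√(1−ζ²) = 1430/√0.752 = 1650 rad/s.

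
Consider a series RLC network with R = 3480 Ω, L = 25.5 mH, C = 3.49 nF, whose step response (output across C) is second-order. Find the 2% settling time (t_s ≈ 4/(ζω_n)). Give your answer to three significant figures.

t_s ≈ 0.0000586 s

For a series RLC circuit (capacitor voltage as output), ω_n = 1/√(LC) = 1/√(25.5 mH · 3.49 nF) = 106000 rad/s.
ζ = (R/2)·√(C/L) = (3480/2)·√(3.49 nF/25.5 mH) = 0.644.
t_s ≈ 4/(ζω_n) = 0.0000586 s.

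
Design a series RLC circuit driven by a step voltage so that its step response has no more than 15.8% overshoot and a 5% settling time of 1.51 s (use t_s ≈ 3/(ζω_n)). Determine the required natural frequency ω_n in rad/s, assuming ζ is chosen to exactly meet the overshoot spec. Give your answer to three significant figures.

From %OS = 100·exp(−πζ/√(1−ζ²)), invert to get ζ = −ln(OS)/√(π² + ln²(OS)) with OS = 0.158.
−ln 0.158 = 1.845, so ζ = 1.845/√(π² + 3.405) = 0.506.
From t_s ≈ 3/(ζω_n): ω_n = 3/(ζ·t_s) = 3/(0.506·1.51) = 3.92 rad/s.

ω_n ≈ 3.92 rad/s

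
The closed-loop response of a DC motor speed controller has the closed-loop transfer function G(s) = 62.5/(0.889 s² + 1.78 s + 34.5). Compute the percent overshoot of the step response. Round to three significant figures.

Dividing through by 0.889: denominator becomes s² + 2.002 s + 38.81.
So ω_n = √38.81 = 6.23 rad/s and ζ = 2.002/(2·6.23) = 0.161.
%OS = 100 e^{−πζ/√(1−ζ²)} with ζ = 0.161 gives 60.0%.

%OS ≈ 60.0%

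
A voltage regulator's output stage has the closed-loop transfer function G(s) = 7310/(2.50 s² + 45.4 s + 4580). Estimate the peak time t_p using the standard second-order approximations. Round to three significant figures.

t_p ≈ 0.0751 s

Dividing through by 2.50: denominator becomes s² + 18.16 s + 1832.
So ω_n = √1832 = 42.8 rad/s and ζ = 18.16/(2·42.8) = 0.212.
ω_d = ω_n√(1−ζ²) = 41.8 rad/s. t_p = π/ω_d = 0.0751 s.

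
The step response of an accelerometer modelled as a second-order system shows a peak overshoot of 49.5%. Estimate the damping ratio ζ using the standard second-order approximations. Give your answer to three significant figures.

ζ = −ln(OS)/√(π² + (ln OS)²). With OS = 0.495, ln OS = −0.7032 and ζ = 0.7032/3.219 = 0.218.

ζ ≈ 0.218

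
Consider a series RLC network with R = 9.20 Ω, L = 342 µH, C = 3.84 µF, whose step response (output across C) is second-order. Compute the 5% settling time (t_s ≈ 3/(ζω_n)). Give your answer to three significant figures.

For a series RLC circuit (capacitor voltage as output), ω_n = 1/√(LC) = 1/√(342 µH · 3.84 µF) = 27600 rad/s.
ζ = (R/2)·√(C/L) = (9.20/2)·√(3.84 µF/342 µH) = 0.487.
t_s ≈ 3/(ζω_n) = 0.000223 s.

t_s ≈ 0.000223 s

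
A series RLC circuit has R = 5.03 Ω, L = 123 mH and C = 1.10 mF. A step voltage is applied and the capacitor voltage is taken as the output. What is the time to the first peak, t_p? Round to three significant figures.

t_p ≈ 0.0376 s

For a series RLC circuit (capacitor voltage as output), ω_n = 1/√(LC) = 1/√(123 mH · 1.10 mF) = 86.0 rad/s.
ζ = (R/2)·√(C/L) = (5.03/2)·√(1.10 mF/123 mH) = 0.238.
The damped frequency ω_d = ω_n√(1−ζ²) = 83.5 rad/s. t_p = π/ω_d = 0.0376 s.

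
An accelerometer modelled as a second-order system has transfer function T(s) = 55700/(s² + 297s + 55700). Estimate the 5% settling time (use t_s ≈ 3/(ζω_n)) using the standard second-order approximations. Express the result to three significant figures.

Comparing the denominator to s² + 2ζω_n s + ω_n²: ω_n = √55700 = 236 rad/s, and 2ζω_n = 297 so ζ = 297/(2·236) = 0.629.
t_s ≈ 3/(ζω_n) = 3/(0.629·236) = 0.0202 s.

t_s ≈ 0.0202 s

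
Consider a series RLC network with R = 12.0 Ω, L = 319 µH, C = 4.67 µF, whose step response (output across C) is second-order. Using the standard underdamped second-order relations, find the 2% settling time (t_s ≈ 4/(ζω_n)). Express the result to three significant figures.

t_s ≈ 0.000213 s

For a series RLC circuit (capacitor voltage as output), ω_n = 1/√(LC) = 1/√(319 µH · 4.67 µF) = 25900 rad/s.
ζ = (R/2)·√(C/L) = (12.0/2)·√(4.67 µF/319 µH) = 0.726.
t_s ≈ 4/(ζω_n) = 0.000213 s.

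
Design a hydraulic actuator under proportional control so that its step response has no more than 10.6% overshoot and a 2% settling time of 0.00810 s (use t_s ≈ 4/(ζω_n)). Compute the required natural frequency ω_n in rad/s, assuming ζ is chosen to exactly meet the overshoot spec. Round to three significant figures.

Inverting the overshoot relation: ζ = |ln 0.106|/√(π² + ln²0.106) = 0.581.
From t_s ≈ 4/(ζω_n): ω_n = 4/(ζ·t_s) = 4/(0.581·0.00810) = 850 rad/s.

ω_n ≈ 850 rad/s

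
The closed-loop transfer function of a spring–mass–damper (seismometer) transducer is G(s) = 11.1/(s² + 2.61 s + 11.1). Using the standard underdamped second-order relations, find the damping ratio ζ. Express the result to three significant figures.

ζ ≈ 0.392

ω_n = √11.1 = 3.33 rad/s; ζ = 2.61/(2·3.33) = 0.392.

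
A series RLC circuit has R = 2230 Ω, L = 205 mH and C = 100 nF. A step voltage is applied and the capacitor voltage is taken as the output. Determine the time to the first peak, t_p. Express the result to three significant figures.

For a series RLC circuit (capacitor voltage as output), ω_n = 1/√(LC) = 1/√(205 mH · 100 nF) = 6980 rad/s.
ζ = (R/2)·√(C/L) = (2230/2)·√(100 nF/205 mH) = 0.779.
The damped frequency ω_d = ω_n√(1−ζ²) = 4380 rad/s. t_p = π/ω_d = 0.000717 s.

t_p ≈ 0.000717 s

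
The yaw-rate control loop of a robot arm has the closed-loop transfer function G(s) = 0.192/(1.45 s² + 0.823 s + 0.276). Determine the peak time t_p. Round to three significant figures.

t_p ≈ 9.48 s

Dividing through by 1.45: denominator becomes s² + 0.5676 s + 0.1903.
So ω_n = √0.1903 = 0.436 rad/s and ζ = 0.5676/(2·0.436) = 0.650.
ω_d = 0.436·√(1 − 0.650²) = 0.331 rad/s. t_p = π/ω_d = 9.48 s.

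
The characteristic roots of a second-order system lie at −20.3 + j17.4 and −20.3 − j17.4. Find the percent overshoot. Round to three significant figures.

|pole| = ω_n = √(20.3² + 17.4²) = 26.7 rad/s; ζ = cos θ = σ/ω_n = 0.759.
%OS = 100 e^{−πζ/√(1−ζ²)} with ζ = 0.759 gives 2.56%.

%OS ≈ 2.56%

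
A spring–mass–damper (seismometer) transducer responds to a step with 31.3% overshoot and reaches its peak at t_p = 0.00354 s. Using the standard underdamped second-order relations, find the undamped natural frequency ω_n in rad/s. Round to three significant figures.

ω_n ≈ 946 rad/s

From the overshoot, ζ = −ln(OS)/√(π²+ln²(OS)) = 0.347.
t_p = π/ω_d ⇒ ω_d = 887 rad/s; then ω_n = ω_d/√(1−ζ²) = 946 rad/s.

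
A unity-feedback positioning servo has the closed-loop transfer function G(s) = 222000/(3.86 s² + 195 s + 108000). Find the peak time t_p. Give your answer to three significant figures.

t_p ≈ 0.0190 s

Dividing through by 3.86: denominator becomes s² + 50.52 s + 27980.
So ω_n = √27980 = 167 rad/s and ζ = 50.52/(2·167) = 0.151.
ω_d = ω_n√(1−ζ²) = 165 rad/s. t_p = π/ω_d = 0.0190 s.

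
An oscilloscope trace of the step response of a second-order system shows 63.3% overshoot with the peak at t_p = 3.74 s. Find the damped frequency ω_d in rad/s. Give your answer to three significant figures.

t_p = π/ω_d, so ω_d = π/3.74 = 0.840 rad/s.

ω_d ≈ 0.840 rad/s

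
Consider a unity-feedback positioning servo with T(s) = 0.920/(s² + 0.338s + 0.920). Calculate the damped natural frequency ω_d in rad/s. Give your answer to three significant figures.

Comparing the denominator to s² + 2ζω_n s + ω_n²: ω_n = √0.920 = 0.959 rad/s, and 2ζω_n = 0.338 so ζ = 0.338/(2·0.959) = 0.176.
ω_d = ω_n√(1−ζ²) = 0.944 rad/s.

ω_d ≈ 0.944 rad/s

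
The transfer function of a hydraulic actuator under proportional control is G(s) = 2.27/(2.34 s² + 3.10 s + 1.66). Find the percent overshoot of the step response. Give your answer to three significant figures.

Dividing through by 2.34: denominator becomes s² + 1.325 s + 0.7094.
So ω_n = √0.7094 = 0.842 rad/s and ζ = 1.325/(2·0.842) = 0.786.
Overshoot: exp(−π·0.786/√(1−0.786²)) = 0.0183, i.e. 1.83%.

%OS ≈ 1.83%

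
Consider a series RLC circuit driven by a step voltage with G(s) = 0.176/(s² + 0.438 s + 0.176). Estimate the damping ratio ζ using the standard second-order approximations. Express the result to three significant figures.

ζ ≈ 0.522

Comparing the denominator to s² + 2ζω_n s + ω_n²: ω_n = √0.176 = 0.420 rad/s, and 2ζω_n = 0.438 so ζ = 0.438/(2·0.420) = 0.522.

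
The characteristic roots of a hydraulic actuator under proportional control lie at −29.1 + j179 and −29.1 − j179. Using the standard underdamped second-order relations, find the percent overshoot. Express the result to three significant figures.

%OS ≈ 60.0%

The poles are at −σ ± jω_d with σ = 29.1 and ω_d = 179, so ω_n = √(σ²+ω_d²) = 181 rad/s and ζ = σ/ω_n = 0.160.
%OS = 100·exp(−πζ/√(1−ζ²)) = 60.0%.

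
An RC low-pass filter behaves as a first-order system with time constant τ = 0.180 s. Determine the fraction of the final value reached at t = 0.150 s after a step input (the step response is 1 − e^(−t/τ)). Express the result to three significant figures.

y(t)/y_∞ = 1 − e^(−t/τ) = 1 − e^(−0.150/0.180) = 1 − e^(−0.833) = 0.565.

y/y_∞ ≈ 0.565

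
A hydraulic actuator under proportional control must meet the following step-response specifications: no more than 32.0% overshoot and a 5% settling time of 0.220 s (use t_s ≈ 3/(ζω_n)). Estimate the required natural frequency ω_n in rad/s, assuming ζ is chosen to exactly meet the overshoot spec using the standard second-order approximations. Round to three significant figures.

ζ = −ln(OS)/√(π² + (ln OS)²). With OS = 0.320, ln OS = −1.139 and ζ = 1.139/3.342 = 0.341.
From t_s ≈ 3/(ζω_n): ω_n = 3/(ζ·t_s) = 3/(0.341·0.220) = 40.0 rad/s.

ω_n ≈ 40.0 rad/s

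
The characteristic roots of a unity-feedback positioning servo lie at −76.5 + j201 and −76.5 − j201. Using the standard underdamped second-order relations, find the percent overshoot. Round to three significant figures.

The poles are at −σ ± jω_d with σ = 76.5 and ω_d = 201, so ω_n = √(σ²+ω_d²) = 215 rad/s and ζ = σ/ω_n = 0.356.
Overshoot: exp(−π·0.356/√(1−0.356²)) = 0.302, i.e. 30.2%.

%OS ≈ 30.2%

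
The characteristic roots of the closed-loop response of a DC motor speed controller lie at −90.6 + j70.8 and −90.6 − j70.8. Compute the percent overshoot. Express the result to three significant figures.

The poles are at −σ ± jω_d with σ = 90.6 and ω_d = 70.8, so ω_n = √(σ²+ω_d²) = 115 rad/s and ζ = σ/ω_n = 0.788.
Overshoot: exp(−π·0.788/√(1−0.788²)) = 0.0179, i.e. 1.79%.

%OS ≈ 1.79%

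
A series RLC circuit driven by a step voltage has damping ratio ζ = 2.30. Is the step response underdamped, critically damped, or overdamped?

Since ζ = 2.30 > 1, the system is overdamped.

overdamped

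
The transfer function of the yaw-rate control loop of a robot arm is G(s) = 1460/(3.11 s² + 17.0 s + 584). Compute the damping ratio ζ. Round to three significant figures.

ζ ≈ 0.199

Dividing through by 3.11: denominator becomes s² + 5.466 s + 187.8.
So ω_n = √187.8 = 13.7 rad/s and ζ = 5.466/(2·13.7) = 0.199.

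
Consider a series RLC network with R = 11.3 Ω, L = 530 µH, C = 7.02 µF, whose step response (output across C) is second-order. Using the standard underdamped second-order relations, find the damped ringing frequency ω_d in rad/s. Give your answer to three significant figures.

For a series RLC circuit (capacitor voltage as output), ω_n = 1/√(LC) = 1/√(530 µH · 7.02 µF) = 16400 rad/s.
ζ = (R/2)·√(C/L) = (11.3/2)·√(7.02 µF/530 µH) = 0.650.
ω_d = 16400·√(1 − 0.650²) = 12500 rad/s.

ω_d ≈ 12500 rad/s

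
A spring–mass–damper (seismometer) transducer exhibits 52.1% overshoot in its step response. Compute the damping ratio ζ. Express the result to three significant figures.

ζ ≈ 0.203

From %OS = 100·exp(−πζ/√(1−ζ²)), invert to get ζ = −ln(OS)/√(π² + ln²(OS)) with OS = 0.521.
−ln 0.521 = 0.6520, so ζ = 0.6520/√(π² + 0.4251) = 0.203.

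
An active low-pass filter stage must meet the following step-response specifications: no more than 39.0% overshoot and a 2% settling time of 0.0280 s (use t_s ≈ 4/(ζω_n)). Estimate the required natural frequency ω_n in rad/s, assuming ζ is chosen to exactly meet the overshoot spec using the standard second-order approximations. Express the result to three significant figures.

From %OS = 100·exp(−πζ/√(1−ζ²)), invert to get ζ = −ln(OS)/√(π² + ln²(OS)) with OS = 0.390.
−ln 0.390 = 0.9416, so ζ = 0.9416/√(π² + 0.8866) = 0.287.
Then ω_n = 4/(ζ t_s) = 4/(0.287 × 0.0280) = 498 rad/s.

ω_n ≈ 498 rad/s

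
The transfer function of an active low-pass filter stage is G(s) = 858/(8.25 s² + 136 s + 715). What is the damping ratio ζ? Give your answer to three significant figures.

ζ ≈ 0.885

Dividing through by 8.25: denominator becomes s² + 16.48 s + 86.67.
So ω_n = √86.67 = 9.31 rad/s and ζ = 16.48/(2·9.31) = 0.885.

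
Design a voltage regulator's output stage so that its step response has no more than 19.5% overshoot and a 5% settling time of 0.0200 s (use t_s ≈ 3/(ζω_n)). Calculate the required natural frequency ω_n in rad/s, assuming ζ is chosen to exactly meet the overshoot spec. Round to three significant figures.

ω_n ≈ 325 rad/s

Inverting the overshoot relation: ζ = |ln 0.195|/√(π² + ln²0.195) = 0.462.
Then ω_n = 3/(ζ t_s) = 3/(0.462 × 0.0200) = 325 rad/s.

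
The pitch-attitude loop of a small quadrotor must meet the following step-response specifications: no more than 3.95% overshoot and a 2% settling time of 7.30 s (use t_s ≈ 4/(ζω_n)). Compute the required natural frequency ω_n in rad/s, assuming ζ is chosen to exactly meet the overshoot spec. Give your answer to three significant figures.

ζ = −ln(OS)/√(π² + (ln OS)²). With OS = 0.0395, ln OS = −3.231 and ζ = 3.231/4.507 = 0.717.
Then ω_n = 4/(ζ t_s) = 4/(0.717 × 7.30) = 0.764 rad/s.

ω_n ≈ 0.764 rad/s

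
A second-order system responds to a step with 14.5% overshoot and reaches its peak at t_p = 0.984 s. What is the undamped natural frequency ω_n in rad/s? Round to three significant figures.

ω_n ≈ 3.75 rad/s

ζ from %OS: ζ = |ln 0.145|/√(π²+ln²0.145) = 0.524.
t_p = π/ω_d ⇒ ω_d = 3.19 rad/s; then ω_n = ω_d/√(1−ζ²) = 3.75 rad/s.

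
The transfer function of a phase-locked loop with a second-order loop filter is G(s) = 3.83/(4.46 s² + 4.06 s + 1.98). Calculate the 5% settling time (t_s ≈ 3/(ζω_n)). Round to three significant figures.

t_s ≈ 6.59 s

Dividing through by 4.46: denominator becomes s² + 0.9103 s + 0.4439.
So ω_n = √0.4439 = 0.666 rad/s and ζ = 0.9103/(2·0.666) = 0.683.
t_s ≈ 3/(ζω_n) = 6.59 s.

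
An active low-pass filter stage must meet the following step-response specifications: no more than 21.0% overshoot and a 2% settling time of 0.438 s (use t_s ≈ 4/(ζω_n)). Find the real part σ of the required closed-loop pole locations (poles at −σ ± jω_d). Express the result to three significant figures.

σ ≈ 9.13

The settling-time spec alone fixes σ = ζω_n = 4/t_s = 4/0.438 = 9.13.
(Overshoot then fixes ζ = 0.445 and hence ω_d = σ·√(1−ζ²)/ζ = 18.4 rad/s.)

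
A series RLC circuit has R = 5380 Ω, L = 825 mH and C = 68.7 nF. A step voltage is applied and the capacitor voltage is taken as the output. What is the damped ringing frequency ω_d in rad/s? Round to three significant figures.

For a series RLC circuit (capacitor voltage as output), ω_n = 1/√(LC) = 1/√(825 mH · 68.7 nF) = 4200 rad/s.
ζ = (R/2)·√(C/L) = (5380/2)·√(68.7 nF/825 mH) = 0.776.
ω_d = ω_n√(1−ζ²) = 2650 rad/s.

ω_d ≈ 2650 rad/s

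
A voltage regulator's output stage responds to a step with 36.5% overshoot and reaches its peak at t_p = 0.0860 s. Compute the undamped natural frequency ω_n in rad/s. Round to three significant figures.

ω_n ≈ 38.4 rad/s

From the overshoot, ζ = −ln(OS)/√(π²+ln²(OS)) = 0.305.
From t_p = π/ω_d, ω_d = π/0.0860 = 36.5 rad/s, so ω_n = ω_d/√(1−ζ²) = 38.4 rad/s.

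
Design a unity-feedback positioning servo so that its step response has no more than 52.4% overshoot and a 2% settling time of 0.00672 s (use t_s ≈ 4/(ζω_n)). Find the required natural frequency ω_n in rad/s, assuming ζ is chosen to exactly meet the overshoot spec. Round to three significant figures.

From %OS = 100·exp(−πζ/√(1−ζ²)), invert to get ζ = −ln(OS)/√(π² + ln²(OS)) with OS = 0.524.
−ln 0.524 = 0.6463, so ζ = 0.6463/√(π² + 0.4177) = 0.201.
Then ω_n = 4/(ζ t_s) = 4/(0.201 × 0.00672) = 2950 rad/s.

ω_n ≈ 2950 rad/s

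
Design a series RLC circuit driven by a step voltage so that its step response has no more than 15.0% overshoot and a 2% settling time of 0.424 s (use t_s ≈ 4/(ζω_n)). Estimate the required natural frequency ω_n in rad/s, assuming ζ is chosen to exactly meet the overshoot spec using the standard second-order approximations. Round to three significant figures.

ω_n ≈ 18.2 rad/s

Inverting the overshoot relation: ζ = |ln 0.150|/√(π² + ln²0.150) = 0.517.
Then ω_n = 4/(ζ t_s) = 4/(0.517 × 0.424) = 18.2 rad/s.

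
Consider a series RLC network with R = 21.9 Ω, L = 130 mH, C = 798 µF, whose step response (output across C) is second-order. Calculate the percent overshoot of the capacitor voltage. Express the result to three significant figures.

For a series RLC circuit (capacitor voltage as output), ω_n = 1/√(LC) = 1/√(130 mH · 798 µF) = 98.2 rad/s.
ζ = (R/2)·√(C/L) = (21.9/2)·√(798 µF/130 mH) = 0.858.
Overshoot: exp(−π·0.858/√(1−0.858²)) = 0.00527, i.e. 0.527%.

%OS ≈ 0.527%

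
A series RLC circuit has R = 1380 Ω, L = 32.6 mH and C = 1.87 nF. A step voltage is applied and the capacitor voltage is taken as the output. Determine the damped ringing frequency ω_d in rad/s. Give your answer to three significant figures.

ω_d ≈ 126000 rad/s

For a series RLC circuit (capacitor voltage as output), ω_n = 1/√(LC) = 1/√(32.6 mH · 1.87 nF) = 128000 rad/s.
ζ = (R/2)·√(C/L) = (1380/2)·√(1.87 nF/32.6 mH) = 0.165.
ω_d = ω_n√(1−ζ²) = 126000 rad/s.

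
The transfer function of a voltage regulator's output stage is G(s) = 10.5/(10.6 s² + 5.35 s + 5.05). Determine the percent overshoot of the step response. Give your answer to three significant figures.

Dividing through by 10.6: denominator becomes s² + 0.5047 s + 0.4764.
So ω_n = √0.4764 = 0.690 rad/s and ζ = 0.5047/(2·0.690) = 0.366.
%OS = 100 e^{−πζ/√(1−ζ²)} with ζ = 0.366 gives 29.1%.

%OS ≈ 29.1%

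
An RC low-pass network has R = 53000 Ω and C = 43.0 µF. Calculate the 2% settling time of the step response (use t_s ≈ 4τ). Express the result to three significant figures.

t_s ≈ 9.12 s

τ = RC = 53000 × 43.0 µF = 2.28 s.
t_s ≈ 4τ = 9.12 s.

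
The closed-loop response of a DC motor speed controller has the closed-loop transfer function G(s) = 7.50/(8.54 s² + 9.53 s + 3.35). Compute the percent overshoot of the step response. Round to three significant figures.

%OS ≈ 0.211%

Dividing through by 8.54: denominator becomes s² + 1.116 s + 0.3923.
So ω_n = √0.3923 = 0.626 rad/s and ζ = 1.116/(2·0.626) = 0.891.
%OS = 100 e^{−πζ/√(1−ζ²)} with ζ = 0.891 gives 0.211%.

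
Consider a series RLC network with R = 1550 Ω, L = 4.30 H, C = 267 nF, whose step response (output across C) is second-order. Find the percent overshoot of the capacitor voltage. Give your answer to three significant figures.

For a series RLC circuit (capacitor voltage as output), ω_n = 1/√(LC) = 1/√(4.30 H · 267 nF) = 933 rad/s.
ζ = (R/2)·√(C/L) = (1550/2)·√(267 nF/4.30 H) = 0.193.
Overshoot: exp(−π·0.193/√(1−0.193²)) = 0.539, i.e. 53.9%.

%OS ≈ 53.9%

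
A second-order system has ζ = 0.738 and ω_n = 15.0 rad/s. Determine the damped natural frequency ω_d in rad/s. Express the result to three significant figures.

ω_d ≈ 10.1 rad/s

ω_d = ω_n√(1−ζ²) = 15.0·√0.455 = 10.1 rad/s.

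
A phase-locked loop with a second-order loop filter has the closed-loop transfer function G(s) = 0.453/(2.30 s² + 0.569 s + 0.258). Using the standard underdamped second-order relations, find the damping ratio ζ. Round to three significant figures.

ζ ≈ 0.369

Dividing through by 2.30: denominator becomes s² + 0.2474 s + 0.1122.
So ω_n = √0.1122 = 0.335 rad/s and ζ = 0.2474/(2·0.335) = 0.369.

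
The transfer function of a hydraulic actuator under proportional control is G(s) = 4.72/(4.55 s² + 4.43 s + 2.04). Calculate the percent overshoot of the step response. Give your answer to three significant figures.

Dividing through by 4.55: denominator becomes s² + 0.9736 s + 0.4484.
So ω_n = √0.4484 = 0.670 rad/s and ζ = 0.9736/(2·0.670) = 0.727.
%OS = 100 e^{−πζ/√(1−ζ²)} with ζ = 0.727 gives 3.59%.

%OS ≈ 3.59%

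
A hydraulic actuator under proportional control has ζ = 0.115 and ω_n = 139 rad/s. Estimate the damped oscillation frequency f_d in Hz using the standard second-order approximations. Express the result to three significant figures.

ω_d = ω_n√(1−ζ²) = 139·√0.987 = 138 rad/s.
f_d = ω_d/(2π) = 22.0 Hz.

f_d ≈ 22.0 Hz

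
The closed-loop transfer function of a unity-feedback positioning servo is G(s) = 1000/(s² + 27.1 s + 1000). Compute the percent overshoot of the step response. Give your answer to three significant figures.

%OS ≈ 22.5%

Comparing the denominator to s² + 2ζω_n s + ω_n²: ω_n = √1000 = 31.6 rad/s, and 2ζω_n = 27.1 so ζ = 27.1/(2·31.6) = 0.428.
Overshoot: exp(−π·0.428/√(1−0.428²)) = 0.225, i.e. 22.5%.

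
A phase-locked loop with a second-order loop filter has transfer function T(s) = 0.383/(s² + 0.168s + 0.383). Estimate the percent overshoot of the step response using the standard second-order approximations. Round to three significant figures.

%OS ≈ 65.0%

ω_n = √0.383 = 0.619 rad/s; ζ = 0.168/(2·0.619) = 0.136.
%OS = 100 e^{−πζ/√(1−ζ²)} with ζ = 0.136 gives 65.0%.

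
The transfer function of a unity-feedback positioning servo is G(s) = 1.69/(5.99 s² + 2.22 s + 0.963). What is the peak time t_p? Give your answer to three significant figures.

t_p ≈ 8.84 s

Dividing through by 5.99: denominator becomes s² + 0.3706 s + 0.1608.
So ω_n = √0.1608 = 0.401 rad/s and ζ = 0.3706/(2·0.401) = 0.462.
ω_d = 0.401·√(1 − 0.462²) = 0.356 rad/s. t_p = π/ω_d = 8.84 s.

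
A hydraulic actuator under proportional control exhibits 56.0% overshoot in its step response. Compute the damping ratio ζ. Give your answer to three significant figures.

ζ ≈ 0.181

From %OS = 100·exp(−πζ/√(1−ζ²)), invert to get ζ = −ln(OS)/√(π² + ln²(OS)) with OS = 0.560.
−ln 0.560 = 0.5798, so ζ = 0.5798/√(π² + 0.3362) = 0.181.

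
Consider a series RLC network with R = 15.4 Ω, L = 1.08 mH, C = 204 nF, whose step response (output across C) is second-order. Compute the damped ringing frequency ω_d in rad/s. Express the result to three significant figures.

For a series RLC circuit (capacitor voltage as output), ω_n = 1/√(LC) = 1/√(1.08 mH · 204 nF) = 67400 rad/s.
ζ = (R/2)·√(C/L) = (15.4/2)·√(204 nF/1.08 mH) = 0.106.
ω_d = 67400·√(1 − 0.106²) = 67000 rad/s.

ω_d ≈ 67000 rad/s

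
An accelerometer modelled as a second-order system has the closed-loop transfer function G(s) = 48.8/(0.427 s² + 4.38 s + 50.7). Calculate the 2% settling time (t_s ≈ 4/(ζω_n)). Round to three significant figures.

Dividing through by 0.427: denominator becomes s² + 10.26 s + 118.7.
So ω_n = √118.7 = 10.9 rad/s and ζ = 10.26/(2·10.9) = 0.471.
t_s ≈ 4/(ζω_n) = 0.780 s.

t_s ≈ 0.780 s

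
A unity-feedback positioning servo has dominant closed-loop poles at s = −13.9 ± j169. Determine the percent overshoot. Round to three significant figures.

%OS ≈ 77.2%

|pole| = ω_n = √(13.9² + 169²) = 170 rad/s; ζ = cos θ = σ/ω_n = 0.0820.
%OS = 100·exp(−πζ/√(1−ζ²)) = 77.2%.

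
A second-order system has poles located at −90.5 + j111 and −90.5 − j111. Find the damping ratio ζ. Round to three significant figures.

ζ ≈ 0.632

The poles are at −σ ± jω_d with σ = 90.5 and ω_d = 111, so ω_n = √(σ²+ω_d²) = 143 rad/s and ζ = σ/ω_n = 0.632.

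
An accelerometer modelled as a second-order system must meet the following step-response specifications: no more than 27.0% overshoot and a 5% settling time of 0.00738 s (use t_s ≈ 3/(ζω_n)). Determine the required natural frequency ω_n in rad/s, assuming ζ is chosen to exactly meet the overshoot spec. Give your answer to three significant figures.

From %OS = 100·exp(−πζ/√(1−ζ²)), invert to get ζ = −ln(OS)/√(π² + ln²(OS)) with OS = 0.270.
−ln 0.270 = 1.309, so ζ = 1.309/√(π² + 1.714) = 0.385.
Then ω_n = 3/(ζ t_s) = 3/(0.385 × 0.00738) = 1060 rad/s.

ω_n ≈ 1060 rad/s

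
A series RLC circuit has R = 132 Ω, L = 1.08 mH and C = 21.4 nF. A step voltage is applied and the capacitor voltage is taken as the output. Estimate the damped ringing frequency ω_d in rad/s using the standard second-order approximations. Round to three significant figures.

For a series RLC circuit (capacitor voltage as output), ω_n = 1/√(LC) = 1/√(1.08 mH · 21.4 nF) = 208000 rad/s.
ζ = (R/2)·√(C/L) = (132/2)·√(21.4 nF/1.08 mH) = 0.294.
The damped frequency ω_d = ω_n√(1−ζ²) = 199000 rad/s.

ω_d ≈ 199000 rad/s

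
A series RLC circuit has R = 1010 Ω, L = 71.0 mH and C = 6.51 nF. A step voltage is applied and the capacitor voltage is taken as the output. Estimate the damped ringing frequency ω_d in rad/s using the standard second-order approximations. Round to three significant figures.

For a series RLC circuit (capacitor voltage as output), ω_n = 1/√(LC) = 1/√(71.0 mH · 6.51 nF) = 46500 rad/s.
ζ = (R/2)·√(C/L) = (1010/2)·√(6.51 nF/71.0 mH) = 0.153.
The damped frequency ω_d = ω_n√(1−ζ²) = 46000 rad/s.

ω_d ≈ 46000 rad/s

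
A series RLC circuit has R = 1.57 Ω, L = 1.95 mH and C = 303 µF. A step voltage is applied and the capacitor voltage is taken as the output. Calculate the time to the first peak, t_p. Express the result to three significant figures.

t_p ≈ 0.00254 s

For a series RLC circuit (capacitor voltage as output), ω_n = 1/√(LC) = 1/√(1.95 mH · 303 µF) = 1300 rad/s.
ζ = (R/2)·√(C/L) = (1.57/2)·√(303 µF/1.95 mH) = 0.309.
ω_d = 1300·√(1 − 0.309²) = 1240 rad/s. t_p = π/ω_d = 0.00254 s.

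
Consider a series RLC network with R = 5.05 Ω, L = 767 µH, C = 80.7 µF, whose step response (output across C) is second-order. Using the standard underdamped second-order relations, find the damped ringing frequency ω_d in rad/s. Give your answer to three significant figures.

For a series RLC circuit (capacitor voltage as output), ω_n = 1/√(LC) = 1/√(767 µH · 80.7 µF) = 4020 rad/s.
ζ = (R/2)·√(C/L) = (5.05/2)·√(80.7 µF/767 µH) = 0.819.
The damped frequency ω_d = ω_n√(1−ζ²) = 2310 rad/s.

ω_d ≈ 2310 rad/s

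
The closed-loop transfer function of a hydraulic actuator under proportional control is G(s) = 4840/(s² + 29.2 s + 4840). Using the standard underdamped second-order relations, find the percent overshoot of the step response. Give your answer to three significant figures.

Matching coefficients with s² + 2ζω_n s + ω_n² gives ω_n² = 4840 ⇒ ω_n = 69.6 rad/s, and ζ = 29.2/(2ω_n) = 0.210.
%OS = 100·exp(−πζ/√(1−ζ²)) = 51.0%.

%OS ≈ 51.0%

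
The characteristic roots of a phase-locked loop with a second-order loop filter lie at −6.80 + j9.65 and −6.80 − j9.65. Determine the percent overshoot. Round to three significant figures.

%OS ≈ 10.9%

|pole| = ω_n = √(6.80² + 9.65²) = 11.8 rad/s; ζ = cos θ = σ/ω_n = 0.576.
%OS = 100·exp(−πζ/√(1−ζ²)) = 10.9%.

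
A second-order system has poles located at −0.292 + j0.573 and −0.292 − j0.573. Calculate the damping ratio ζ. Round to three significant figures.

|pole| = ω_n = √(0.292² + 0.573²) = 0.643 rad/s; ζ = cos θ = σ/ω_n = 0.454.

ζ ≈ 0.454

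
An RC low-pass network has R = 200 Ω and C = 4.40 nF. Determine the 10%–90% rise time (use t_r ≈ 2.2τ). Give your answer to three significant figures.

t_r ≈ 0.00000194 s

τ = RC = 200 × 4.40 nF = 0.000000880 s.
t_r ≈ 2.2τ = 0.00000194 s.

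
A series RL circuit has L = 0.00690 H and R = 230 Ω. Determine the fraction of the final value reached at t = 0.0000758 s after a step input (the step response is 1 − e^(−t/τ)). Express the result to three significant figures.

τ = L/R = 0.00690/230 = 0.0000300 s.
y(t)/y_∞ = 1 − e^(−t/τ) = 1 − e^(−0.0000758/0.0000300) = 1 − e^(−2.53) = 0.920.

y/y_∞ ≈ 0.920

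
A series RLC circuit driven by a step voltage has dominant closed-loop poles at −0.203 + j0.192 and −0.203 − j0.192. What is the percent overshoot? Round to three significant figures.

%OS ≈ 3.61%

With σ = 0.203, ω_d = 0.192: ω_n = √(σ²+ω_d²) = 0.279 rad/s, ζ = σ/ω_n = 0.727.
%OS = 100·exp(−πζ/√(1−ζ²)) = 3.61%.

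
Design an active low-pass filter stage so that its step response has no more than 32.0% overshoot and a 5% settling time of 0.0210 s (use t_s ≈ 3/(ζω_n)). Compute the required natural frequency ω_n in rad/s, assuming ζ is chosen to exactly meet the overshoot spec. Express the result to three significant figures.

From %OS = 100·exp(−πζ/√(1−ζ²)), invert to get ζ = −ln(OS)/√(π² + ln²(OS)) with OS = 0.320.
−ln 0.320 = 1.139, so ζ = 1.139/√(π² + 1.298) = 0.341.
Then ω_n = 3/(ζ t_s) = 3/(0.341 × 0.0210) = 419 rad/s.

ω_n ≈ 419 rad/s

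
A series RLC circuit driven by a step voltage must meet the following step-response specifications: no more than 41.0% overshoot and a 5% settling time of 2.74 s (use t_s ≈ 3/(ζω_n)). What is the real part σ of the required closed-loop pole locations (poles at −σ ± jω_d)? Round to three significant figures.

σ ≈ 1.09

The settling-time spec alone fixes σ = ζω_n = 3/t_s = 3/2.74 = 1.09.
(Overshoot then fixes ζ = 0.273 and hence ω_d = σ·√(1−ζ²)/ζ = 3.86 rad/s.)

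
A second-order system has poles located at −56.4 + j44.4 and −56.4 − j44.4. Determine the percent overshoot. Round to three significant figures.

With σ = 56.4, ω_d = 44.4: ω_n = √(σ²+ω_d²) = 71.8 rad/s, ζ = σ/ω_n = 0.786.
%OS = 100 e^{−πζ/√(1−ζ²)} with ζ = 0.786 gives 1.85%.

%OS ≈ 1.85%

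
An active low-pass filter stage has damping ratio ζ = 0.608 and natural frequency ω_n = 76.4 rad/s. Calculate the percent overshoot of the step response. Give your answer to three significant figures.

%OS ≈ 9.02%

For an underdamped second-order system, %OS = 100·exp(−πζ/√(1−ζ²)).
πζ/√(1−ζ²) = π·0.608/√(1−0.370) = 2.406, so %OS = 100·e^(−2.406) = 9.02%.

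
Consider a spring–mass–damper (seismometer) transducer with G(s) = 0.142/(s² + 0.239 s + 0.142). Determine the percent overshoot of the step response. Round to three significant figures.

ω_n = √0.142 = 0.377 rad/s; ζ = 0.239/(2·0.377) = 0.317.
Overshoot: exp(−π·0.317/√(1−0.317²)) = 0.350, i.e. 35.0%.

%OS ≈ 35.0%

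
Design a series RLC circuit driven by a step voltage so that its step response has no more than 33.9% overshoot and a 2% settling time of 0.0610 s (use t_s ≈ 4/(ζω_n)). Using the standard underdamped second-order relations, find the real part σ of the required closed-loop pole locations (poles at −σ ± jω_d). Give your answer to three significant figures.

σ ≈ 65.6

The settling-time spec alone fixes σ = ζω_n = 4/t_s = 4/0.0610 = 65.6.
(Overshoot then fixes ζ = 0.326 and hence ω_d = σ·√(1−ζ²)/ζ = 190 rad/s.)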